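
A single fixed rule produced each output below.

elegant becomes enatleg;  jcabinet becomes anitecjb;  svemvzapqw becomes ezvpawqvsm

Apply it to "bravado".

Each output is the input with this applied: swap each adjacent pair of characters (1↔2, 3↔4, ...), then move the first 3 characters to the end (rotate left by 3).
On "bravado": the first step gives "rbvadao", and the second then gives "adaorbv".

adaorbv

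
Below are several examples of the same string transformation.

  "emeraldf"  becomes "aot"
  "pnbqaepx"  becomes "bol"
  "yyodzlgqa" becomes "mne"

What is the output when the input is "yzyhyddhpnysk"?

nmvm

The rule is to shift every letter 12 places backward in the alphabet (wrapping around), then keep one character in every 3, starting at position 2 (positions 2nd, 5th, 8th, ...).
Applying that to "yzyhyddhpnysk" gives "nmvm".
(Check on "pnbqaepx": → "dbpeosdl" → "bol" ✓)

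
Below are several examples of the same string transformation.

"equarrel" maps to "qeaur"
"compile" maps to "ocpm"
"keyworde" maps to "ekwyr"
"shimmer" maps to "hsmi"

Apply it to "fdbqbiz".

Each output is the input with this applied: swap each adjacent pair of characters (1↔2, 3↔4, ...), then delete the last 3 characters.
On "fdbqbiz": the first step gives "dfqbibz", and the second then gives "dfqb".

dfqb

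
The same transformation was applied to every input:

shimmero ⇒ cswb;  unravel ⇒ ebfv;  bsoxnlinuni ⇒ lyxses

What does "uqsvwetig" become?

ecgdq

Looking at the pairs, the operation is to shift every letter 10 places forward in the alphabet (wrapping around), then keep every other character starting from the first (positions 1st, 3rd, 5th, ...).
Doing the same to "uqsvwetig": "ecgdq".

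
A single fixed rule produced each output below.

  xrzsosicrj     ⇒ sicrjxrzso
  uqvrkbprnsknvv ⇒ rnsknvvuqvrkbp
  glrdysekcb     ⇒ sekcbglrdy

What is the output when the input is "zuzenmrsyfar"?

rsyfarzuzenm

Rule — swap the front and back halves of the string.
Doing the same to "zuzenmrsyfar": "rsyfarzuzenm".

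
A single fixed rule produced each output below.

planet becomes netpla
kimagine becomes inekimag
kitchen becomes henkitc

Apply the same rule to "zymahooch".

In each case the input is transformed by: move the last 3 characters to the front (rotate right by 3).
"zymahooch" → "ochzymaho".

ochzymaho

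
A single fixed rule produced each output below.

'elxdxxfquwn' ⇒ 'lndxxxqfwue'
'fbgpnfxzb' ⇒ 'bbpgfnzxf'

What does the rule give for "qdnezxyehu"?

Rule — swap the first and last characters, then swap each adjacent pair of characters (1↔2, 3↔4, ...).
For "qdnezxyehu", step one produces "udnezxyehq"; step two turns that into "duenxzeyqh".

duenxzeyqh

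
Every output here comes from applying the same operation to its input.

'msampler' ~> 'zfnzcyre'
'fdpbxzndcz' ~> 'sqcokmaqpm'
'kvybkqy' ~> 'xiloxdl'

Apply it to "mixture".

The pattern: shift every letter 13 places forward in the alphabet (wrapping around) — i.e. ROT13.
"mixture" → "zvkgher".

zvkgher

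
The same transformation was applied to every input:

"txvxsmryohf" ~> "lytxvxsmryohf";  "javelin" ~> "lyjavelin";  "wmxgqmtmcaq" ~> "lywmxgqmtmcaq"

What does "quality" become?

What's happening: prepend "ly".
"quality" → "lyquality".

lyquality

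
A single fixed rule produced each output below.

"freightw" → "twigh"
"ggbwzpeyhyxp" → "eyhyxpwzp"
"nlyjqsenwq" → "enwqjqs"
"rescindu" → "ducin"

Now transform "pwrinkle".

leink

The pattern: delete the first 3 characters, then move the first 3 characters to the end (rotate left by 3).
On "pwrinkle" that produces "leink".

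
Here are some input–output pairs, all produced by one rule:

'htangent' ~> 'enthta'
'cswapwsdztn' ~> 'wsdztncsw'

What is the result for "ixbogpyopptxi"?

The rule is to move the first 3 characters to the end (rotate left by 3), then delete the first 2 characters.
Working it through for "ixbogpyopptxi": intermediate "ogpyopptxiixb", final "pyopptxiixb".

pyopptxiixb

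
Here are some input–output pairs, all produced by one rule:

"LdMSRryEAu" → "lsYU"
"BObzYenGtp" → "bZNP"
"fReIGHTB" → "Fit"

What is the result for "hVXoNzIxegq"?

HOiG

The transformation: keep one character in every 3, starting at position 1 (positions 1st, 4th, 7th, ...), then flip the case of every letter.
"hVXoNzIxegq" → "hoIg" → "HOiG".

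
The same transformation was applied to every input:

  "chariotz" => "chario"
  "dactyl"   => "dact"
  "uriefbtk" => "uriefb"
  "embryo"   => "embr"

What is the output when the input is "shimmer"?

shimm

The rule is to delete the last 2 characters.
On "shimmer" that produces "shimm".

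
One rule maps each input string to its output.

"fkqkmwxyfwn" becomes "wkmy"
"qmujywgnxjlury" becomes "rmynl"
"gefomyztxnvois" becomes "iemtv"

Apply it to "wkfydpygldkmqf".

qkdgk

Looking at the pairs, the operation is to move the last 3 characters to the front (rotate right by 3), then keep one character in every 3, starting at position 2 (positions 2nd, 5th, 8th, ...).
Working it through for "wkfydpygldkmqf": intermediate "mqfwkfydpygldk", final "qkdgk".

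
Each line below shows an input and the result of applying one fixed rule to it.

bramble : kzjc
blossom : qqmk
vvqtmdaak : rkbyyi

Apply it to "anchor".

fmp

In each case the input is transformed by: shift every letter 2 places backward in the alphabet (wrapping around), then delete the first 3 characters.
Applying both steps to "anchor": "ylafmp", then "fmp".
(Check on "blossom": → "zjmqqmk" → "qqmk" ✓)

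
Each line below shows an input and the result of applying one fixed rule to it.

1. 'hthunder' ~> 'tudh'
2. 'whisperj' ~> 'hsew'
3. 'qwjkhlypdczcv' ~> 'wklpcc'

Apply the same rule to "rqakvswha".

qksh

What's happening: swap the first and last characters, then keep every other character starting from the second (positions 2nd, 4th, 6th, ...).
"rqakvswha" → "aqakvswhr" → "qksh".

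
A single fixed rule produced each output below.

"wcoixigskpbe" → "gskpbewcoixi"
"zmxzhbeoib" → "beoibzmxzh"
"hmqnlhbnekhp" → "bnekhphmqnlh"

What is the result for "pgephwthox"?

In each case the input is transformed by: swap the front and back halves of the string.
So "pgephwthox" becomes "wthoxpgeph".

wthoxpgeph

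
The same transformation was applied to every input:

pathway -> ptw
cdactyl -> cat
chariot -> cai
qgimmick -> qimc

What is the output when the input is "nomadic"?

Each output is the input with this applied: swap each adjacent pair of characters (1↔2, 3↔4, ...), then keep every other character starting from the second (positions 2nd, 4th, 6th, ...).
So "nomadic" becomes "nmd".

nmd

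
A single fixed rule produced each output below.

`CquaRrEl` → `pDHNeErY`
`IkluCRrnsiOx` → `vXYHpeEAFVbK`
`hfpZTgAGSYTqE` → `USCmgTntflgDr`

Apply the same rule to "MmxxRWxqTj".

zZKKejKDgW

Rule — shift every letter 13 places forward in the alphabet (wrapping around) — i.e. ROT13, then flip the case of every letter.
"MmxxRWxqTj" → "ZzkkEJkdGw" → "zZKKejKDgW".
(Check on "hfpZTgAGSYTqE": → "uscMGtNTFLGdR" → "USCmgTntflgDr" ✓)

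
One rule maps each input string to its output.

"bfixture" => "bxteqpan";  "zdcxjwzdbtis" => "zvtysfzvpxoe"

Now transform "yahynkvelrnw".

wuudgjarnhsj

The rule is to swap each adjacent pair of characters (1↔2, 3↔4, ...), then shift every letter 4 places backward in the alphabet (wrapping around).
Applying both steps to "yahynkvelrnw": "ayyhknevrlwn", then "wuudgjarnhsj".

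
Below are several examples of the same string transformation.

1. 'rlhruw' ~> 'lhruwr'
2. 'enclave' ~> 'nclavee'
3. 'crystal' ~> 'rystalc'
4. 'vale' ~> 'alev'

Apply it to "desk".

eskd

What's happening: move the first character to the end.
So "desk" becomes "eskd".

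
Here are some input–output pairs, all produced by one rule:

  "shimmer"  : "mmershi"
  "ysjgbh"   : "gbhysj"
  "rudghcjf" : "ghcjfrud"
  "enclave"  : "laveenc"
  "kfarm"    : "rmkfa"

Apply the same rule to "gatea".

eagat

The transformation: move the first 3 characters to the end (rotate left by 3).
Applying that to "gatea" gives "eagat".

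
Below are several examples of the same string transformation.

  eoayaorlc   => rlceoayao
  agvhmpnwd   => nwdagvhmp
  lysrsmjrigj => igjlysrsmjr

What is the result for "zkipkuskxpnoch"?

The transformation: move the last 3 characters to the front (rotate right by 3).
"zkipkuskxpnoch" → "ochzkipkuskxpn".

ochzkipkuskxpn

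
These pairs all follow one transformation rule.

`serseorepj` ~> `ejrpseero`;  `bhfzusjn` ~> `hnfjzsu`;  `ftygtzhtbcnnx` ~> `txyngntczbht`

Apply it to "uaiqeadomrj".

Rule — delete the first character, then take characters alternately from the front and the back (1st, last, 2nd, 2nd-last, ...).
On "uaiqeadomrj": the first step gives "aiqeadomrj", and the second then gives "ajirqmeoad".
(Check on "bhfzusjn": → "hfzusjn" → "hnfjzsu" ✓)

ajirqmeoad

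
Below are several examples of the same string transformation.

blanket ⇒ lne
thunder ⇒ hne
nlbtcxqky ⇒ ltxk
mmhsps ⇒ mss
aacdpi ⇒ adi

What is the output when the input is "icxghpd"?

cgp

Each output is the input with this applied: keep every other character starting from the second (positions 2nd, 4th, 6th, ...).
Doing the same to "icxghpd": "cgp".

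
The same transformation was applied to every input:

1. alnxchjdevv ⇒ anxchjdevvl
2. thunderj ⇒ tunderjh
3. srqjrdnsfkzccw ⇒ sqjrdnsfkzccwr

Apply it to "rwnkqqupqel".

rnkqqupqelw

The pattern: move the first character to the end, then swap the first and last characters.
For "rwnkqqupqel" the result is "rnkqqupqelw".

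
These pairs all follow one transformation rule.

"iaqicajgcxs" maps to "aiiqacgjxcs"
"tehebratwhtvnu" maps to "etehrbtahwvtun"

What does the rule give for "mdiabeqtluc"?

dmaiebtqulc

Rule — swap each adjacent pair of characters (1↔2, 3↔4, ...).
"mdiabeqtluc" → "dmaiebtqulc".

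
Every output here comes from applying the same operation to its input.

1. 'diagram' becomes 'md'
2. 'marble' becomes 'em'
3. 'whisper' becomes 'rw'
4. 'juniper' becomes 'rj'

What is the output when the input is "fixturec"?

Looking at the pairs, the operation is to move the first character to the end, then keep only the last 2 characters.
On "fixturec" that produces "cf".

cf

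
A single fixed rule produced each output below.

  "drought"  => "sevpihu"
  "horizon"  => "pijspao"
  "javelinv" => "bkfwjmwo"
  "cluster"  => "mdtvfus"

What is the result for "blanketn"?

The pattern: shift every letter 1 place forward in the alphabet (wrapping around), then swap each adjacent pair of characters (1↔2, 3↔4, ...).
Working it through for "blanketn": intermediate "cmbolfuo", final "mcobflou".

mcobflou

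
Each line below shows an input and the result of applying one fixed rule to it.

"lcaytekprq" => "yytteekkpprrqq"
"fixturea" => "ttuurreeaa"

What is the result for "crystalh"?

The transformation: delete the first 3 characters, then double every character.
On "crystalh": the first step gives "stalh", and the second then gives "ssttaallhh".

ssttaallhh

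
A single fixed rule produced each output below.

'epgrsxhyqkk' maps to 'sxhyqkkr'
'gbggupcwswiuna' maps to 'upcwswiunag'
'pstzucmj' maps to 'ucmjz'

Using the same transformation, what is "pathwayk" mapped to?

What's happening: delete the first 3 characters, then move the first character to the end.
For "pathwayk", step one produces "hwayk"; step two turns that into "waykh".

waykh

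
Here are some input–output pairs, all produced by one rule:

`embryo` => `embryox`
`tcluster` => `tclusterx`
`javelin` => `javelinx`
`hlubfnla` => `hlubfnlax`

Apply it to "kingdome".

In each case the input is transformed by: append "x".
So "kingdome" becomes "kingdomex".

kingdomex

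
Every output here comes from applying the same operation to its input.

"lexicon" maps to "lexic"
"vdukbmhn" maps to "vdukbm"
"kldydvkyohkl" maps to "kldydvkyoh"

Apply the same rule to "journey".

The rule is to delete the last 2 characters.
"journey" → "journ".

journ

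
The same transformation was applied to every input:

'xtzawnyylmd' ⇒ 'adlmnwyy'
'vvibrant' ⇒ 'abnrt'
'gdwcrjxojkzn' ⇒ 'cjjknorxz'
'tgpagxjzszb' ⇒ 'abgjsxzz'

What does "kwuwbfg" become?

The pattern: delete the first 3 characters, then sort the characters into alphabetical order.
Applying that to "kwuwbfg" gives "bfgw".

bfgw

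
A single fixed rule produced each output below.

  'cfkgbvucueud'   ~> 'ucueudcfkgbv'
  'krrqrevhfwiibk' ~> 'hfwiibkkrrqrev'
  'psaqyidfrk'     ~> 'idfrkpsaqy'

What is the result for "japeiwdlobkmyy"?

Rule — swap the front and back halves of the string.
"japeiwdlobkmyy" → "lobkmyyjapeiwd".

lobkmyyjapeiwd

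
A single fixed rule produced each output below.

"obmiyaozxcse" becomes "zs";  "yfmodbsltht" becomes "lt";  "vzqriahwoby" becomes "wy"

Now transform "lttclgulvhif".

Rule — keep one character in every 3, starting at position 2 (positions 2nd, 5th, 8th, ...), then delete the first 2 characters.
Applying that to "lttclgulvhif" gives "li".
(Check on "yfmodbsltht": → "fdlt" → "lt" ✓)

li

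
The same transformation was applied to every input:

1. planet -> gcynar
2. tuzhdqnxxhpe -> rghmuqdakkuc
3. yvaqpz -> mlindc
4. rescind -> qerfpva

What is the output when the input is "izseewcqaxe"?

rvmfrrjpdnk

In each case the input is transformed by: move the last character to the front, then shift every letter 13 places forward in the alphabet (wrapping around) — i.e. ROT13.
On "izseewcqaxe": the first step gives "eizseewcqax", and the second then gives "rvmfrrjpdnk".
(Check on "yvaqpz": → "zyvaqp" → "mlindc" ✓)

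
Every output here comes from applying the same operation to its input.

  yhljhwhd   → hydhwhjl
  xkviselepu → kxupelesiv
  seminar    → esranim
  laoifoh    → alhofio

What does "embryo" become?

The pattern: move the first 2 characters to the end (rotate left by 2), then reverse the string.
On "embryo" that produces "meoyrb".

meoyrb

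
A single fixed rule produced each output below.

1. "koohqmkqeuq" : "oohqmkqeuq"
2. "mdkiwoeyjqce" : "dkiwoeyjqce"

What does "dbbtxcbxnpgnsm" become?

In each case the input is transformed by: delete the first character.
So "dbbtxcbxnpgnsm" becomes "bbtxcbxnpgnsm".

bbtxcbxnpgnsm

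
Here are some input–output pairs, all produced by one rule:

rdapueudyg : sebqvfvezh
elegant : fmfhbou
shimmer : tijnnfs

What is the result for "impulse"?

Rule — shift every letter 1 place forward in the alphabet (wrapping around).
Applying that to "impulse" gives "jnqvmtf".

jnqvmtf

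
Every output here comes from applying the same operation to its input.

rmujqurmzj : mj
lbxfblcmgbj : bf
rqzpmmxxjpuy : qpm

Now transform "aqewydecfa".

The transformation: keep every other character starting from the second (positions 2nd, 4th, 6th, ...), then delete the last 3 characters.
"aqewydecfa" → "qwdca" → "qw".
(Check on "rmujqurmzj": → "mjumj" → "mj" ✓)

qw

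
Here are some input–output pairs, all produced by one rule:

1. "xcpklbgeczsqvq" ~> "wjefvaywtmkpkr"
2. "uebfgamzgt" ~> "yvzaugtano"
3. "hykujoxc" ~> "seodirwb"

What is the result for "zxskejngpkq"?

rmeydhajekt

Each output is the input with this applied: move the first character to the end, then shift every letter 6 places backward in the alphabet (wrapping around).
Applying that to "zxskejngpkq" gives "rmeydhajekt".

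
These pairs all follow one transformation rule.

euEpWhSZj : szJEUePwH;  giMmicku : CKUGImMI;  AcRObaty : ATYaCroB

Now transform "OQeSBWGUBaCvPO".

VpooqEsbwgubAc

Looking at the pairs, the operation is to flip the case of every letter, then move the last 3 characters to the front (rotate right by 3).
On "OQeSBWGUBaCvPO" that produces "VpooqEsbwgubAc".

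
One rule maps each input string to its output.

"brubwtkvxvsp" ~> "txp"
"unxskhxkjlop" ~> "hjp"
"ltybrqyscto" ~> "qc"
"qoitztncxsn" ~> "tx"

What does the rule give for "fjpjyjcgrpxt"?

jrt

What's happening: keep one character in every 3, starting at position 3 (positions 3rd, 6th, 9th, ...), then delete the first character.
Applying both steps to "fjpjyjcgrpxt": "pjrt", then "jrt".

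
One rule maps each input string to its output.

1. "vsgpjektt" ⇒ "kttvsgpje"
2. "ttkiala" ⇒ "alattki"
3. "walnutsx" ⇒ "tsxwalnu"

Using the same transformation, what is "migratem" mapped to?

temmigra

The rule is to move the last 3 characters to the front (rotate right by 3).
Doing the same to "migratem": "temmigra".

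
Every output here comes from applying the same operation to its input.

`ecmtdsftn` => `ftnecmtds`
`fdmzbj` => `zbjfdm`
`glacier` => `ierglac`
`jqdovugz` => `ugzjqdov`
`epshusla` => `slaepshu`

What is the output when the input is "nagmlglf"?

The pattern: move the last 3 characters to the front (rotate right by 3).
On "nagmlglf" that produces "glfnagml".

glfnagml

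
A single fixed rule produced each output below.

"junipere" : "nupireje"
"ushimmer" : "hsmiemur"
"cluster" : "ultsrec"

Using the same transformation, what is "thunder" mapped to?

uhdnret

What's happening: move the first character to the end, then swap each adjacent pair of characters (1↔2, 3↔4, ...).
Working it through for "thunder": intermediate "hundert", final "uhdnret".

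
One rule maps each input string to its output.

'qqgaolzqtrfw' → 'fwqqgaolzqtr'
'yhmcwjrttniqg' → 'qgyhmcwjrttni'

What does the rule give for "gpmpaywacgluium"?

umgpmpaywacglui

What's happening: move the last 2 characters to the front (rotate right by 2).
For "gpmpaywacgluium" the result is "umgpmpaywacglui".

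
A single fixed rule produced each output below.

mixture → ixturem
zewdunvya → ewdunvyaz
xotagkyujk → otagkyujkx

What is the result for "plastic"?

lasticp

Rule — move the first character to the end.
For "plastic" the result is "lasticp".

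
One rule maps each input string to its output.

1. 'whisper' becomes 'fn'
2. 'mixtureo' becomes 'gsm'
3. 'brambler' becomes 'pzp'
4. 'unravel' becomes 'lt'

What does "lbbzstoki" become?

Rule — shift every letter 2 places backward in the alphabet (wrapping around), then keep one character in every 3, starting at position 2 (positions 2nd, 5th, 8th, ...).
On "lbbzstoki": the first step gives "jzzxqrmig", and the second then gives "zqi".

zqi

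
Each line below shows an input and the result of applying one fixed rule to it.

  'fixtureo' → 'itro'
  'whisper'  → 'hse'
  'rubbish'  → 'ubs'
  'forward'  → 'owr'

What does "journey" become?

ore

In each case the input is transformed by: keep every other character starting from the second (positions 2nd, 4th, 6th, ...).
"journey" → "ore".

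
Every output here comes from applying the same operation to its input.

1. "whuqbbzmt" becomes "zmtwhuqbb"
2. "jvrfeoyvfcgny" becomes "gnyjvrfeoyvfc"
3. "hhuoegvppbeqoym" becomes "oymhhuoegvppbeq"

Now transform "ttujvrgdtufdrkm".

The rule is to move the last 3 characters to the front (rotate right by 3).
So "ttujvrgdtufdrkm" becomes "rkmttujvrgdtufd".

rkmttujvrgdtufd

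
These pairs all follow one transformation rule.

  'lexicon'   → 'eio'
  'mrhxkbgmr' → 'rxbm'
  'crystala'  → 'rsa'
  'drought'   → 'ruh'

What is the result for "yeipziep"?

The pattern: delete the last character, then keep every other character starting from the second (positions 2nd, 4th, 6th, ...).
Working it through for "yeipziep": intermediate "yeipzie", final "epi".

epi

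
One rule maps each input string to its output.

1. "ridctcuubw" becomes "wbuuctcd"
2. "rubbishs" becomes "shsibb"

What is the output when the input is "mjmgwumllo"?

ollmuwgm

The rule is to reverse the string, then delete the last 2 characters.
Working it through for "mjmgwumllo": intermediate "ollmuwgmjm", final "ollmuwgm".
(Check on "rubbishs": → "shsibbur" → "shsibb" ✓)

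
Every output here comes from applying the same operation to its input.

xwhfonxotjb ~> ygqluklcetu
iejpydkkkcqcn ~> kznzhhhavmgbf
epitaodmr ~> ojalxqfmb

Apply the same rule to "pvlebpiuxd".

Each output is the input with this applied: shift every letter 3 places backward in the alphabet (wrapping around), then reverse the string.
Starting from "pvlebpiuxd": after the first operation, "msibymfrua"; after the second, "aurfmybism".
(Check on "epitaodmr": → "bmfqxlajo" → "ojalxqfmb" ✓)

aurfmybism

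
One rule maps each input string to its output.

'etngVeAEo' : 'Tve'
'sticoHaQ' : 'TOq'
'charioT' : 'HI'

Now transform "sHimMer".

hm

The transformation: flip the case of every letter, then keep one character in every 3, starting at position 2 (positions 2nd, 5th, 8th, ...).
"sHimMer" → "ShIMmER" → "hm".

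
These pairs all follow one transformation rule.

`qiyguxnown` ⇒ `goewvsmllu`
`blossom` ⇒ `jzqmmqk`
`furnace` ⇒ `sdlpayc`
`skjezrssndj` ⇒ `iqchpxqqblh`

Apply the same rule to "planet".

The transformation: swap each adjacent pair of characters (1↔2, 3↔4, ...), then shift every letter 2 places backward in the alphabet (wrapping around).
Working it through for "planet": intermediate "lpnate", final "jnlyrc".

jnlyrc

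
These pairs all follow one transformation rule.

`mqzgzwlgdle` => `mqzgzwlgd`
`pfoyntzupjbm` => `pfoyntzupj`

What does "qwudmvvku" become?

In each case the input is transformed by: delete the last 2 characters.
On "qwudmvvku" that produces "qwudmvv".

qwudmvv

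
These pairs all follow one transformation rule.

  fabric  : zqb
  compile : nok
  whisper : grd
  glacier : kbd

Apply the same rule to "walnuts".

Looking at the pairs, the operation is to shift every letter 1 place backward in the alphabet (wrapping around), then keep every other character starting from the second (positions 2nd, 4th, 6th, ...).
On "walnuts" that produces "zms".
(Check on "whisper": → "vghrodq" → "grd" ✓)

zms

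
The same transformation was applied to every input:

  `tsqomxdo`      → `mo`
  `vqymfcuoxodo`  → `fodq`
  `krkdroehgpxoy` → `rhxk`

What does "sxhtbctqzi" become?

In each case the input is transformed by: move the first 2 characters to the end (rotate left by 2), then keep one character in every 3, starting at position 3 (positions 3rd, 6th, 9th, ...).
On "sxhtbctqzi" that produces "bqs".

bqs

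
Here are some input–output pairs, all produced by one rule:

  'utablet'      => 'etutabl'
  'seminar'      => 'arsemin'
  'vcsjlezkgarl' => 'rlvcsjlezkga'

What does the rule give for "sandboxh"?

xhsandbo

Looking at the pairs, the operation is to move the last 2 characters to the front (rotate right by 2).
On "sandboxh" that produces "xhsandbo".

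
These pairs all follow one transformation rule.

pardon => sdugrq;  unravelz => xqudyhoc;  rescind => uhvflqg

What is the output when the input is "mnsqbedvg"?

pqvtehgyj

The rule is to shift every letter 3 places forward in the alphabet (wrapping around).
"mnsqbedvg" → "pqvtehgyj".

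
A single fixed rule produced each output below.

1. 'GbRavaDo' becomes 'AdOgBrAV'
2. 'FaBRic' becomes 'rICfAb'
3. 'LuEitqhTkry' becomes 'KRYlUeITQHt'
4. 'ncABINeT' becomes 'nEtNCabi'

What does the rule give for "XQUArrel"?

Each output is the input with this applied: move the last 3 characters to the front (rotate right by 3), then flip the case of every letter.
Working it through for "XQUArrel": intermediate "relXQUAr", final "RELxquaR".

RELxquaR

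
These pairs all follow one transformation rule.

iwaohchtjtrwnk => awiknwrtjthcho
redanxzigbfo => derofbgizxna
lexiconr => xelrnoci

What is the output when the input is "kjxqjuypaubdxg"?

What's happening: reverse the string, then move the last 3 characters to the front (rotate right by 3).
For "kjxqjuypaubdxg" the result is "xjkgxdbuapyujq".

xjkgxdbuapyujq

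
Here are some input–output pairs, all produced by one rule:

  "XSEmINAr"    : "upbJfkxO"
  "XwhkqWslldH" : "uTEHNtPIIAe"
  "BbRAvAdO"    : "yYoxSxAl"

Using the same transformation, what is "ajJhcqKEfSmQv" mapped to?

XGgEZNhbCpJnS

Looking at the pairs, the operation is to flip the case of every letter, then shift every letter 3 places backward in the alphabet (wrapping around).
For "ajJhcqKEfSmQv", step one produces "AJjHCQkeFsMqV"; step two turns that into "XGgEZNhbCpJnS".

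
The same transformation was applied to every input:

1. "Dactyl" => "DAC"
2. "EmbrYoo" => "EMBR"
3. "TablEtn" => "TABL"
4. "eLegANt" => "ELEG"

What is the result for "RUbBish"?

Each output is the input with this applied: delete the last 3 characters, then convert every letter to uppercase.
"RUbBish" → "RUbB" → "RUBB".

RUBB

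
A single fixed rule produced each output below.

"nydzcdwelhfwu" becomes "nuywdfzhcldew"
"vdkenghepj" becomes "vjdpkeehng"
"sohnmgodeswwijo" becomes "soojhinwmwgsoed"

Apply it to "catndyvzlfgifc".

ccaftingdfylvz

The rule is to take characters alternately from the front and the back (1st, last, 2nd, 2nd-last, ...).
Doing the same to "catndyvzlfgifc": "ccaftingdfylvz".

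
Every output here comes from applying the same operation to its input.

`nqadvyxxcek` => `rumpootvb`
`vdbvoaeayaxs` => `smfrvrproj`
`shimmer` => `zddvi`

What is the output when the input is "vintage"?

ekrxv

What's happening: shift every letter 9 places backward in the alphabet (wrapping around), then delete the first 2 characters.
On "vintage": the first step gives "mzekrxv", and the second then gives "ekrxv".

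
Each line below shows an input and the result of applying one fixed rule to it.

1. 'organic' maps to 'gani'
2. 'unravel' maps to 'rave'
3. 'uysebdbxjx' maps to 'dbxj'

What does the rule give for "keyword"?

ywor

Rule — delete the last character, then keep only the last 4 characters.
For "keyword", step one produces "keywor"; step two turns that into "ywor".
(Check on "organic": → "organi" → "gani" ✓)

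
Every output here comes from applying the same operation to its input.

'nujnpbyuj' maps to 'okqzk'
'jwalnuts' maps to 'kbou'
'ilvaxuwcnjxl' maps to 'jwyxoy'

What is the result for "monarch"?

nosi

In each case the input is transformed by: shift every letter 1 place forward in the alphabet (wrapping around), then keep every other character starting from the first (positions 1st, 3rd, 5th, ...).
Working it through for "monarch": intermediate "npobsdi", final "nosi".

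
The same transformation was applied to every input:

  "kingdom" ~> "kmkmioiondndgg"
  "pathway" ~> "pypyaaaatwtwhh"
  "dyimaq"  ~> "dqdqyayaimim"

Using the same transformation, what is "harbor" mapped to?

hrhraoaorbrb

Each output is the input with this applied: double every character, then take characters alternately from the front and the back (1st, last, 2nd, 2nd-last, ...).
For "harbor", step one produces "hhaarrbboorr"; step two turns that into "hrhraoaorbrb".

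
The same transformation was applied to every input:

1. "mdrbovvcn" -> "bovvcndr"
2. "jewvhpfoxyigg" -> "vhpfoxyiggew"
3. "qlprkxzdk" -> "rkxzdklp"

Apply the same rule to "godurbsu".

urbsuod

The transformation: delete the first character, then move the first 2 characters to the end (rotate left by 2).
Applying both steps to "godurbsu": "odurbsu", then "urbsuod".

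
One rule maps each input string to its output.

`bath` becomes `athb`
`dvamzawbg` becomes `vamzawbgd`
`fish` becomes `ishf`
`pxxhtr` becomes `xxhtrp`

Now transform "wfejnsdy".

In each case the input is transformed by: move the first character to the end.
On "wfejnsdy" that produces "fejnsdyw".

fejnsdyw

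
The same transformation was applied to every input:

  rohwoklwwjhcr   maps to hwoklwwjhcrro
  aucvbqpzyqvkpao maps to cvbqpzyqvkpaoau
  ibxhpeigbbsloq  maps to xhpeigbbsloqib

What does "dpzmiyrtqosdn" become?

zmiyrtqosdndp

Looking at the pairs, the operation is to move the first 2 characters to the end (rotate left by 2).
Applying that to "dpzmiyrtqosdn" gives "zmiyrtqosdndp".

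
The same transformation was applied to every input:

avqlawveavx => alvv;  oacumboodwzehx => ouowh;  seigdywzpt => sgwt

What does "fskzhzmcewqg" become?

In each case the input is transformed by: keep one character in every 3, starting at position 1 (positions 1st, 4th, 7th, ...).
For "fskzhzmcewqg" the result is "fzmw".

fzmw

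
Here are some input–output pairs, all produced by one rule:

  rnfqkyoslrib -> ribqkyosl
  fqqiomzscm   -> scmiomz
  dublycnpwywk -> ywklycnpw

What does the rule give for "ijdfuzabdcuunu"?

Rule — delete the first 3 characters, then move the last 3 characters to the front (rotate right by 3).
For "ijdfuzabdcuunu", step one produces "fuzabdcuunu"; step two turns that into "unufuzabdcu".

unufuzabdcu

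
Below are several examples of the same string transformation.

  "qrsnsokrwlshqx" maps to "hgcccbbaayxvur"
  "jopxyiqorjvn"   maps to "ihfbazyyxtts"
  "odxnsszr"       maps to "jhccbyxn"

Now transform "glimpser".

cbzwvsqo

The pattern: sort the characters into reverse alphabetical order, then shift every letter 10 places forward in the alphabet (wrapping around).
For "glimpser" the result is "cbzwvsqo".
(Check on "qrsnsokrwlshqx": → "xwsssrrqqonlkh" → "hgcccbbaayxvur" ✓)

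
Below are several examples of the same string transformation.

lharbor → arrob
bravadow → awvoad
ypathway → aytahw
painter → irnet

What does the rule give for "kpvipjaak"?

The transformation: delete the first 2 characters, then take characters alternately from the front and the back (1st, last, 2nd, 2nd-last, ...).
For "kpvipjaak", step one produces "vipjaak"; step two turns that into "vkiapaj".

vkiapaj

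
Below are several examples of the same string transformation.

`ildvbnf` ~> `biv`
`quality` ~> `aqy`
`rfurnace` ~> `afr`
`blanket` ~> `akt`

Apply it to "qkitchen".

Rule — sort the characters into alphabetical order, then keep one character in every 3, starting at position 1 (positions 1st, 4th, 7th, ...).
On "qkitchen": the first step gives "cehiknqt", and the second then gives "ciq".

ciq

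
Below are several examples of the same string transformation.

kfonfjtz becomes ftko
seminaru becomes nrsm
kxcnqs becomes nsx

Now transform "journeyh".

Looking at the pairs, the operation is to swap the front and back halves of the string, then keep every other character starting from the first (positions 1st, 3rd, 5th, ...).
Starting from "journeyh": after the first operation, "neyhjour"; after the second, "nyju".

nyju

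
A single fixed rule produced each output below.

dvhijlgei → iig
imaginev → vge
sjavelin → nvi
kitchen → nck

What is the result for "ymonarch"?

hnc

The rule is to swap the first and last characters, then keep one character in every 3, starting at position 1 (positions 1st, 4th, 7th, ...).
Applying both steps to "ymonarch": "hmonarcy", then "hnc".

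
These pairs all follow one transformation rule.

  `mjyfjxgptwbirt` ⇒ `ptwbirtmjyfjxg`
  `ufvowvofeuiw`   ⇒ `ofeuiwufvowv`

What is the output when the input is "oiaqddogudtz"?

ogudtzoiaqdd

Looking at the pairs, the operation is to swap the front and back halves of the string.
"oiaqddogudtz" → "ogudtzoiaqdd".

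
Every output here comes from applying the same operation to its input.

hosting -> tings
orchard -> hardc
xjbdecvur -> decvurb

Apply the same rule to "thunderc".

Each output is the input with this applied: delete the first 2 characters, then move the first character to the end.
So "thunderc" becomes "ndercu".

ndercu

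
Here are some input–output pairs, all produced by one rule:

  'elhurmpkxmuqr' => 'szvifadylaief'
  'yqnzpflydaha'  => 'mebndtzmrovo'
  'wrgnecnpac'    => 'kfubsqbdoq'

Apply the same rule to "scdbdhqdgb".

gqrprverup

Rule — shift every letter 12 places backward in the alphabet (wrapping around).
On "scdbdhqdgb" that produces "gqrprverup".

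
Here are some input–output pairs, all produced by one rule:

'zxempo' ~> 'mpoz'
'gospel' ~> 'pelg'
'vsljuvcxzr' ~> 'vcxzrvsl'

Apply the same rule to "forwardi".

ardifo

Each output is the input with this applied: swap the front and back halves of the string, then delete the last 2 characters.
Working it through for "forwardi": intermediate "ardiforw", final "ardifo".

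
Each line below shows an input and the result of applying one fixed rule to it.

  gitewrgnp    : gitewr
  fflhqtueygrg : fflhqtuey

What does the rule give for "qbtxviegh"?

Rule — delete the last 3 characters.
For "qbtxviegh" the result is "qbtxvi".

qbtxvi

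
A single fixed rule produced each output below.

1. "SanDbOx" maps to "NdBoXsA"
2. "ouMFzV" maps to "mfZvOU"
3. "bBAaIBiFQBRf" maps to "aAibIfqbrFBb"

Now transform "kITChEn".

Each output is the input with this applied: move the first 2 characters to the end (rotate left by 2), then flip the case of every letter.
For "kITChEn", step one produces "TChEnkI"; step two turns that into "tcHeNKi".

tcHeNKi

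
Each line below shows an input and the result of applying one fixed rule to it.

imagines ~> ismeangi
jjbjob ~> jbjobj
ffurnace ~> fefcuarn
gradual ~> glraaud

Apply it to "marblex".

Looking at the pairs, the operation is to take characters alternately from the front and the back (1st, last, 2nd, 2nd-last, ...).
On "marblex" that produces "mxaerlb".

mxaerlb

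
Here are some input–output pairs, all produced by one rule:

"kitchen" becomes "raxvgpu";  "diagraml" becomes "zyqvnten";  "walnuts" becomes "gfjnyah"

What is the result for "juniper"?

rewhavc

Rule — move the last 2 characters to the front (rotate right by 2), then shift every letter 13 places forward in the alphabet (wrapping around) — i.e. ROT13.
On "juniper": the first step gives "erjunip", and the second then gives "rewhavc".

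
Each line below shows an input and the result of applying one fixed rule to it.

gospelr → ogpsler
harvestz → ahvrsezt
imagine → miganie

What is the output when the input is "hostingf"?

Looking at the pairs, the operation is to swap each adjacent pair of characters (1↔2, 3↔4, ...).
Applying that to "hostingf" gives "ohtsnifg".

ohtsnifg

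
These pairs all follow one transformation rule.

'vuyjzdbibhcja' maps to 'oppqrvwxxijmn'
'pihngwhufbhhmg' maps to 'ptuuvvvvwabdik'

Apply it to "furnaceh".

oqstvbfi

In each case the input is transformed by: sort the characters into alphabetical order, then shift every letter 12 places backward in the alphabet (wrapping around).
Working it through for "furnaceh": intermediate "acefhnru", final "oqstvbfi".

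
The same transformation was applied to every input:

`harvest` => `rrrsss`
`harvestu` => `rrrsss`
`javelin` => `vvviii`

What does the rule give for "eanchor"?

nnnooo

In each case the input is transformed by: keep one character in every 3, starting at position 3 (positions 3rd, 6th, 9th, ...), then repeat every character 3 times.
Starting from "eanchor": after the first operation, "no"; after the second, "nnnooo".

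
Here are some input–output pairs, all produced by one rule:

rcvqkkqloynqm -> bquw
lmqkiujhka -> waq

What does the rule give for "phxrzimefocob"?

dolu

Each output is the input with this applied: keep one character in every 3, starting at position 3 (positions 3rd, 6th, 9th, ...), then shift every letter 6 places forward in the alphabet (wrapping around).
"phxrzimefocob" → "xifo" → "dolu".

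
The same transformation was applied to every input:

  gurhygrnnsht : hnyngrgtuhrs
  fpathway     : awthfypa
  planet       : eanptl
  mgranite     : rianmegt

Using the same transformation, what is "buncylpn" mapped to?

What's happening: take characters alternately from the front and the back (1st, last, 2nd, 2nd-last, ...), then swap the front and back halves of the string.
On "buncylpn": the first step gives "bnupnlcy", and the second then gives "nlcybnup".

nlcybnup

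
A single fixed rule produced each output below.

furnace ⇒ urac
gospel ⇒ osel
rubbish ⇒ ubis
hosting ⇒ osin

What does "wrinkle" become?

The transformation: double every character, then keep one character in every 3, starting at position 3 (positions 3rd, 6th, 9th, ...).
Starting from "wrinkle": after the first operation, "wwrriinnkkllee"; after the second, "rikl".
(Check on "gospel": → "ggoossppeell" → "osel" ✓)

rikl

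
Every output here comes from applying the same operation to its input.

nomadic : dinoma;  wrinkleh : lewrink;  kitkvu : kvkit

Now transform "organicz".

icorgan

What's happening: delete the last character, then move the last 2 characters to the front (rotate right by 2).
Starting from "organicz": after the first operation, "organic"; after the second, "icorgan".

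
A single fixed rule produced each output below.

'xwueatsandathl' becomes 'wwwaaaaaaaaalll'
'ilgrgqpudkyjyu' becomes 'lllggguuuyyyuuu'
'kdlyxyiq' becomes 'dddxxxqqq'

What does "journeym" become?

Rule — keep one character in every 3, starting at position 2 (positions 2nd, 5th, 8th, ...), then repeat every character 3 times.
Applying both steps to "journeym": "onm", then "ooonnnmmm".

ooonnnmmm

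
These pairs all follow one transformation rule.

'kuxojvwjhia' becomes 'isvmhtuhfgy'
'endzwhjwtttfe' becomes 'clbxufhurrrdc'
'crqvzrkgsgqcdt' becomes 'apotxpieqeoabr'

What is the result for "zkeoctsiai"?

The rule is to shift every letter 2 places backward in the alphabet (wrapping around).
So "zkeoctsiai" becomes "xicmarqgyg".

xicmarqgyg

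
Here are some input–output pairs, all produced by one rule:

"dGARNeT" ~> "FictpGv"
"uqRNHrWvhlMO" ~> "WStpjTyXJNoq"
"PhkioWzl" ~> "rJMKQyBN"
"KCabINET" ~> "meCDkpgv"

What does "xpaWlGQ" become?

ZRCyNis

The transformation: shift every letter 2 places forward in the alphabet (wrapping around), then flip the case of every letter.
Applying that to "xpaWlGQ" gives "ZRCyNis".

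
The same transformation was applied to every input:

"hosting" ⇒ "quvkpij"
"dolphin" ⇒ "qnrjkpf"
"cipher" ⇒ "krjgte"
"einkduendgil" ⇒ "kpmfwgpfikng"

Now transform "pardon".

ctfqpr

In each case the input is transformed by: move the first character to the end, then shift every letter 2 places forward in the alphabet (wrapping around).
Starting from "pardon": after the first operation, "ardonp"; after the second, "ctfqpr".
(Check on "einkduendgil": → "inkduendgile" → "kpmfwgpfikng" ✓)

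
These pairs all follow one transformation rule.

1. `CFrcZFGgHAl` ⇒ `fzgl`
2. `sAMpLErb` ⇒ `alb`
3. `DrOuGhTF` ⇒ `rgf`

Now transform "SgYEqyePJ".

gqp

Looking at the pairs, the operation is to keep one character in every 3, starting at position 2 (positions 2nd, 5th, 8th, ...), then convert every letter to lowercase.
For "SgYEqyePJ" the result is "gqp".
(Check on "CFrcZFGgHAl": → "FZgl" → "fzgl" ✓)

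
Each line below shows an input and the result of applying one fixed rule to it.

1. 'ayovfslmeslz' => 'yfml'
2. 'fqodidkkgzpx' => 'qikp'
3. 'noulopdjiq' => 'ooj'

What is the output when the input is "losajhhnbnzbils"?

The rule is to keep one character in every 3, starting at position 2 (positions 2nd, 5th, 8th, ...).
On "losajhhnbnzbils" that produces "ojnzl".

ojnzl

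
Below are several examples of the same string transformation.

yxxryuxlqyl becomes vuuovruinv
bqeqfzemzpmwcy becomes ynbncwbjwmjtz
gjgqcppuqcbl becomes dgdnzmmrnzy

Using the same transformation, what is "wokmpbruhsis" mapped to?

Each output is the input with this applied: delete the last character, then shift every letter 3 places backward in the alphabet (wrapping around).
Working it through for "wokmpbruhsis": intermediate "wokmpbruhsi", final "tlhjmyorepf".
(Check on "bqeqfzemzpmwcy": → "bqeqfzemzpmwc" → "ynbncwbjwmjtz" ✓)

tlhjmyorepf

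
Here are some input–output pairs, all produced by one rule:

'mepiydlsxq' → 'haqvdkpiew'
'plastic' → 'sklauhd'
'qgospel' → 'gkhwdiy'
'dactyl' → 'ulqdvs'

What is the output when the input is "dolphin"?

dhzafvg

The transformation: shift every letter 8 places backward in the alphabet (wrapping around), then move the first 2 characters to the end (rotate left by 2).
On "dolphin": the first step gives "vgdhzaf", and the second then gives "dhzafvg".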